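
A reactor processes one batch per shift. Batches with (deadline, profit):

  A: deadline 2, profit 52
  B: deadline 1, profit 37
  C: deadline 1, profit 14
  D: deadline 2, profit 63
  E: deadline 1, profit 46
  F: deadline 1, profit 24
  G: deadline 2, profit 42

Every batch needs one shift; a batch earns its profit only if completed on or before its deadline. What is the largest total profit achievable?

By profit: D(d2,63), A(d2,52), E(d1,46), G(d2,42), B(d1,37), F(d1,24), C(d1,14)
D→slot 2; A→slot 1; E skipped; G skipped; B skipped; F skipped; C skipped.
Profit = 52 + 63 = 115

115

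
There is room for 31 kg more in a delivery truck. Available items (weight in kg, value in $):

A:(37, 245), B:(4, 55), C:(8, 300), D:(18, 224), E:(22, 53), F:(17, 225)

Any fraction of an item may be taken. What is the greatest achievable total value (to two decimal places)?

Ratios (sorted): C 37.50, B 13.75, F 13.24, D 12.44, A 6.62, E 2.41
take C (8 @ 300); take B (4 @ 55); take F (17 @ 225); take 2/18 of D → 24.89. Capacity used 31/31.
Total value = 604.89

604.89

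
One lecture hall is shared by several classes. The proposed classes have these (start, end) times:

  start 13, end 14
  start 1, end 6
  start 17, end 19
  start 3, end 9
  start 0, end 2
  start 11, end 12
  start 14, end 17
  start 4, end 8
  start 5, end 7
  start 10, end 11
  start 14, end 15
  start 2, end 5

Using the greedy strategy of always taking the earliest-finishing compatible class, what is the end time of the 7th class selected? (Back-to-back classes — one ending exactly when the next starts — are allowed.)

15

Greedy by earliest finish: after sorting by end time, pick each interval compatible with the last pick.
Sorted by end: (0,2)  (2,5)  (1,6)  (5,7)  (4,8)  (3,9)  (10,11)  (11,12)  (13,14)  (14,15)  (14,17)  (17,19)
take (0,2); take (2,5); take (5,7); skip (3,9); take (10,11); take (11,12); take (13,14); take (14,15); take (17,19).
Selected: (0,2) (2,5) (5,7) (10,11) (11,12) (13,14) (14,15) (17,19)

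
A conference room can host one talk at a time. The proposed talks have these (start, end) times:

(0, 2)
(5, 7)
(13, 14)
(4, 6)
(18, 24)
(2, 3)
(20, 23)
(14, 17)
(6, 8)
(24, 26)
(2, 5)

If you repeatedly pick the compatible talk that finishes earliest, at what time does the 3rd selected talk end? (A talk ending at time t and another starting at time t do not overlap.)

Sort by end time and greedily take each interval whose start is ≥ the last chosen end.
Sorted by end: (0,2)  (2,3)  (2,5)  (4,6)  (5,7)  (6,8)  (13,14)  (14,17)  (20,23)  (18,24)  (24,26)
take (0,2); take (2,3); take (4,6); take (6,8); take (13,14); take (14,17); take (20,23); take (24,26).
Selected: (0,2) (2,3) (4,6) (6,8) (13,14) (14,17) (20,23) (24,26)

6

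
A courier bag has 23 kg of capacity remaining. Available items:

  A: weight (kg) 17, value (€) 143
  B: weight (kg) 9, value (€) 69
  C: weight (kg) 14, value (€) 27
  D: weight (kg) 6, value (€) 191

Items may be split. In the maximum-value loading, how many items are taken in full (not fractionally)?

Ratios (sorted): D 31.83, A 8.41, B 7.67, C 1.93
take D (6 @ 191); take A (17 @ 143). Capacity used 23/23.
2 item(s) taken whole.

2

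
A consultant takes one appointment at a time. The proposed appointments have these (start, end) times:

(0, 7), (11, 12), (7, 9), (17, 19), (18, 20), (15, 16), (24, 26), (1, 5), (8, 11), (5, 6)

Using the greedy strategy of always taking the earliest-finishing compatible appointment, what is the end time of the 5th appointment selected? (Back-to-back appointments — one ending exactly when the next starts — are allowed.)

16

Order by finish time; keep every interval that doesn't clash with the previous kept one.
By end time: (1,5), (5,6), (0,7), (7,9), (8,11), (11,12), (15,16), (17,19), (18,20), (24,26).
Pick (1,5); next start ≥ 5 → (5,6); next start ≥ 6 → (7,9); next start ≥ 9 → (11,12); next start ≥ 12 → (15,16); next start ≥ 16 → (17,19); next start ≥ 19 → (24,26).
Selected: (1,5) (5,6) (7,9) (11,12) (15,16) (17,19) (24,26)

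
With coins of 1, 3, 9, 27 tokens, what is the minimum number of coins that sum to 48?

48 = 1×27 + 2×9 + 1×3
Total coins = 1 + 2 + 1 = 4

4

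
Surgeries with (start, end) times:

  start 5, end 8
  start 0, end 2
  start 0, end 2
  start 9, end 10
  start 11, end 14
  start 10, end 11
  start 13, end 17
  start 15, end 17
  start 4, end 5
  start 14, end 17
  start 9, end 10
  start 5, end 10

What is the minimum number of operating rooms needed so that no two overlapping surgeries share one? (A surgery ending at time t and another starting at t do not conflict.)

Count concurrent intervals with a sweep; the peak is the room count.
starts: [0, 0, 4, 5, 5, 9, 9, 10, 11, 13, 14, 15]
ends:   [2, 2, 5, 8, 10, 10, 10, 11, 14, 17, 17, 17]
s0→1 s0→2 e2→1 e2→0 s4→1 e5→0 s5→1 s5→2 e8→1 s9→2 s9→3  — peak 3.

3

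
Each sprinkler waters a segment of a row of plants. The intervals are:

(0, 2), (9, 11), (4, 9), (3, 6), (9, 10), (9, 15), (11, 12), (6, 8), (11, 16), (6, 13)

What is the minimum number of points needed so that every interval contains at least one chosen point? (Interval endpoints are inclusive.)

Sorted: [0,2] [3,6] [6,8] [4,9] [9,10] [9,11] [11,12] [6,13] [9,15] [11,16]
{[0,2]} hit by 2; {[3,6],[6,8],[4,9]} hit by 6; {[9,10],[9,11]} hit by 10; {[11,12],[6,13],[9,15],[11,16]} hit by 12.
Points: 2, 6, 10, 12 (4 total).

4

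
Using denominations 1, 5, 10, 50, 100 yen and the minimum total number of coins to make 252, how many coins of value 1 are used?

2

Use the largest denomination that fits, subtract, and repeat.
252 = 2×100 + 1×50 + 2×1
Count of 1: 2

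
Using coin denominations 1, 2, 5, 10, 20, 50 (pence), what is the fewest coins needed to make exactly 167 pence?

6

167 = 3×50 + 1×10 + 1×5 + 1×2
Total coins = 3 + 1 + 1 + 1 = 6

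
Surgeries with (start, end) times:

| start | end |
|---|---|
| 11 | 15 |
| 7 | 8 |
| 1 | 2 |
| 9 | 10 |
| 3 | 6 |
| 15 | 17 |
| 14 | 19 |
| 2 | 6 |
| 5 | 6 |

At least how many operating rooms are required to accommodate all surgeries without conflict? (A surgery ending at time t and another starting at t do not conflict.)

The answer is the maximum number of intervals overlapping at any instant.
Events (time:±→running): 1:+→1 2:-→0 2:+→1 3:+→2 5:+→3 … peak 3.

3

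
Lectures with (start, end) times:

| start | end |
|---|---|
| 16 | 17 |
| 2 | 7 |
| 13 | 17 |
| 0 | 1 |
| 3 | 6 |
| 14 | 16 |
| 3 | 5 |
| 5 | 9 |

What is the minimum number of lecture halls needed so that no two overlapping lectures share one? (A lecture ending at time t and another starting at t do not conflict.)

The answer is the maximum number of intervals overlapping at any instant.
Events (time:±→running): 0:+→1 1:-→0 2:+→1 3:+→2 3:+→3 … peak 3.

3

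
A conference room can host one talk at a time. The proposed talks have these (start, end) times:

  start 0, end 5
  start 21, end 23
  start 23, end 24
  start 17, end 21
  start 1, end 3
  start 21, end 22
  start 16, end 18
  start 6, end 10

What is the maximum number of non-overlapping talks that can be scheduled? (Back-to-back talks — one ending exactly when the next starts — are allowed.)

Sort by end time and greedily take each interval whose start is ≥ the last chosen end.
By end time: (1,3), (0,5), (6,10), (16,18), (17,21), (21,22), (21,23), (23,24).
Pick (1,3); next start ≥ 3 → (6,10); next start ≥ 10 → (16,18); next start ≥ 18 → (21,22); next start ≥ 22 → (23,24).
Selected 5 talks.

5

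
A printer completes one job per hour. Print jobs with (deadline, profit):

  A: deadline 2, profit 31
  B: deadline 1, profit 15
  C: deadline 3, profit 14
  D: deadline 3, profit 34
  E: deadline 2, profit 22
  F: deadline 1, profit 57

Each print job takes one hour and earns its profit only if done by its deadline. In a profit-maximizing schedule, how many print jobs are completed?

3

Take jobs in profit order; each goes to the latest open slot no later than its deadline.
By profit: F(d1,57), D(d3,34), A(d2,31), E(d2,22), B(d1,15), C(d3,14)
F→slot 1; D→slot 3; A→slot 2; E skipped; B skipped; C skipped.
3 of 6 scheduled.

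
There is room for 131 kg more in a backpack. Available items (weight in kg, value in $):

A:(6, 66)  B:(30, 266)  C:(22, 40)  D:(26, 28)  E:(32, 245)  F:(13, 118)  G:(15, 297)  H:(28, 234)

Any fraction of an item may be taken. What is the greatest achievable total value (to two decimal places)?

1238.73

Greedy by value/weight ratio, highest first.
Order: G (297/15=19.80) > A (66/6=11.00) > F (118/13=9.08) > B (266/30=8.87) > H (234/28=8.36) > E (245/32=7.66) > C (40/22=1.82) > D (28/26=1.08)
Fill: take G (15 @ 297) → take A (6 @ 66) → take F (13 @ 118) → take B (30 @ 266) → take H (28 @ 234) → take E (32 @ 245) → take 7/22 of C → 12.73; 131/131 used.
Total value = 1238.73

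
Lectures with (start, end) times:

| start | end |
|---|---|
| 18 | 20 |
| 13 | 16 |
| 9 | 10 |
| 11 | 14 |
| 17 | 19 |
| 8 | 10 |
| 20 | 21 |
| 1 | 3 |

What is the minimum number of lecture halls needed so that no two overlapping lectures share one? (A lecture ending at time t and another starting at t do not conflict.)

2

Events (time:±→running): 1:+→1 3:-→0 8:+→1 9:+→2 … peak 2.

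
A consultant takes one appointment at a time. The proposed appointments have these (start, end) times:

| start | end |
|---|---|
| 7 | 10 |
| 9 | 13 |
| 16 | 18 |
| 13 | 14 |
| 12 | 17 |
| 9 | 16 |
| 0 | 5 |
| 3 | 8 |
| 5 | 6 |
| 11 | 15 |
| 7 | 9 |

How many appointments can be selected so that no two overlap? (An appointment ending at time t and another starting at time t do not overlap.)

Sorted by end: (0,5)  (5,6)  (3,8)  (7,9)  (7,10)  (9,13)  (13,14)  (11,15)  (9,16)  (12,17)  (16,18)
take (0,5); take (5,6); skip (3,8); take (7,9); skip (7,10); take (9,13); take (13,14); skip (11,15); take (16,18).
Selected 6 appointments.

6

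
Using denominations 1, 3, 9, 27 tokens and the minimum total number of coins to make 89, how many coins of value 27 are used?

Greedy: take as many of the largest coin as possible, then repeat with the remainder.
89 − 3×27→8 − 2×3→2 − 2×1→0
Count of 27: 3

3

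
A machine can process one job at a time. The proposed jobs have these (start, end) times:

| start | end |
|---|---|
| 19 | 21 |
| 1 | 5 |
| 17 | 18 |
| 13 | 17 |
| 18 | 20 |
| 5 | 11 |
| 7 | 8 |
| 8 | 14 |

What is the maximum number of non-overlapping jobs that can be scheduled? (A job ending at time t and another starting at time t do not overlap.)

Sorted by end: (1,5)  (7,8)  (5,11)  (8,14)  (13,17)  (17,18)  (18,20)  (19,21)
take (1,5); take (7,8); take (8,14); take (17,18); take (18,20).
Selected 5 jobs.

5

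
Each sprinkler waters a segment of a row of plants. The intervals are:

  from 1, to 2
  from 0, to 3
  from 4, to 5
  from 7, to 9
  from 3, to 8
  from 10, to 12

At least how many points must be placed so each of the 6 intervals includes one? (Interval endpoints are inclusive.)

Sorted: [1,2] [0,3] [4,5] [3,8] [7,9] [10,12]
{[1,2],[0,3]} hit by 2; {[4,5],[3,8]} hit by 5; {[7,9]} hit by 9; {[10,12]} hit by 12.
Points: 2, 5, 9, 12 (4 total).

4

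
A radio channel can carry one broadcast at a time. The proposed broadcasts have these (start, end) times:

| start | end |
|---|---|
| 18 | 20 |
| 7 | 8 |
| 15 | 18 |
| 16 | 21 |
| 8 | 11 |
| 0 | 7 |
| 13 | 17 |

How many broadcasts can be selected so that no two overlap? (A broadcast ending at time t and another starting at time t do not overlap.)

5

Order by finish time; keep every interval that doesn't clash with the previous kept one.
Sorted by end: (0,7)  (7,8)  (8,11)  (13,17)  (15,18)  (18,20)  (16,21)
take (0,7); take (7,8); take (8,11); take (13,17); skip (15,18); take (18,20).
Selected 5 broadcasts.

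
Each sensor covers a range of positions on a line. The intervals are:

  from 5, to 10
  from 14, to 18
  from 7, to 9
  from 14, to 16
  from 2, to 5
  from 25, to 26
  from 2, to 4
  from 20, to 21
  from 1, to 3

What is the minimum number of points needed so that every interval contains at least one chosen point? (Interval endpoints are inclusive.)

Sort by right endpoint; whenever an interval is uncovered, place a point at its right end.
By right end: [1,3]  [2,4]  [2,5]  [7,9]  [5,10]  [14,16]  [14,18]  [20,21]  [25,26]
[1,3] uncovered → point at 3; [7,9] uncovered → point at 9; [14,16] uncovered → point at 16; [20,21] uncovered → point at 21; [25,26] uncovered → point at 26.
Points: 3, 9, 16, 21, 26 (5 total).

5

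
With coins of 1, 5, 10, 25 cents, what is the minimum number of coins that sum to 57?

5

Use the largest denomination that fits, subtract, and repeat.
57 = 2×25 + 1×5 + 2×1
Total coins = 2 + 1 + 2 = 5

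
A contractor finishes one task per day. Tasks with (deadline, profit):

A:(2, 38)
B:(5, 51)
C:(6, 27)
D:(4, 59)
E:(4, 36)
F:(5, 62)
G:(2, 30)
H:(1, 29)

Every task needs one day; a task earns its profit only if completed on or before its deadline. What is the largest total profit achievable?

273

Profit order: F=62 D=59 B=51 A=38 E=36 G=30 H=29 C=27
Assign: F→slot 5, D→slot 4, B→slot 3, A→slot 2, E→slot 1, G skipped, H skipped, C→slot 6.
Slots: [1:E] [2:A] [3:B] [4:D] [5:F] [6:C]
Profit = 36 + 38 + 51 + 59 + 62 + 27 = 273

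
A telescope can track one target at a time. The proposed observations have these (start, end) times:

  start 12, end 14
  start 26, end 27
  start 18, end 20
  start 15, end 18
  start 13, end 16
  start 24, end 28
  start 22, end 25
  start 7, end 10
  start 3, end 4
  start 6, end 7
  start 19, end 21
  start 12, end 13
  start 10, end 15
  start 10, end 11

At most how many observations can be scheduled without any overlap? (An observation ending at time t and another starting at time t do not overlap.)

9

Sort by end time and greedily take each interval whose start is ≥ the last chosen end.
Sorted by end: (3,4)  (6,7)  (7,10)  (10,11)  (12,13)  (12,14)  (10,15)  (13,16)  (15,18)  (18,20)  (19,21)  (22,25)  (26,27)  (24,28)
take (3,4); take (6,7); take (7,10); take (10,11); take (12,13); skip (12,14); take (13,16); take (18,20); take (22,25); take (26,27).
Selected 9 observations.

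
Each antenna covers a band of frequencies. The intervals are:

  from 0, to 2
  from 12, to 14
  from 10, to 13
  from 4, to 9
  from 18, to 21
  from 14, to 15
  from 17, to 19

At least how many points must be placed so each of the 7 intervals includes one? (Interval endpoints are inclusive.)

By right end: [0,2]  [4,9]  [10,13]  [12,14]  [14,15]  [17,19]  [18,21]
[0,2] uncovered → point at 2; [4,9] uncovered → point at 9; [10,13] uncovered → point at 13; [14,15] uncovered → point at 15; [17,19] uncovered → point at 19.
Points: 2, 9, 13, 15, 19 (5 total).

5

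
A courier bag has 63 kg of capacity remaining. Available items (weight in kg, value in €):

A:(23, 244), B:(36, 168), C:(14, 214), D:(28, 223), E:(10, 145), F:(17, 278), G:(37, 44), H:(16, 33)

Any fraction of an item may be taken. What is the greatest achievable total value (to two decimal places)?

Sort by value per unit weight and fill in that order.
Ratios (sorted): F 16.35, C 15.29, E 14.50, A 10.61, D 7.96, B 4.67, H 2.06, G 1.19
take F (17 @ 278); take C (14 @ 214); take E (10 @ 145); take 22/23 of A → 233.39. Capacity used 63/63.
Total value = 870.39

870.39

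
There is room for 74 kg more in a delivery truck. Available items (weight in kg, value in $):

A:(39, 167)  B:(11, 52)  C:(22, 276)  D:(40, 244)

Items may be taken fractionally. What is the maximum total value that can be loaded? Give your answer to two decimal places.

Order: C (276/22=12.55) > D (244/40=6.10) > B (52/11=4.73) > A (167/39=4.28)
Fill: take C (22 @ 276) → take D (40 @ 244) → take B (11 @ 52) → take 1/39 of A → 4.28; 74/74 used.
Total value = 576.28

576.28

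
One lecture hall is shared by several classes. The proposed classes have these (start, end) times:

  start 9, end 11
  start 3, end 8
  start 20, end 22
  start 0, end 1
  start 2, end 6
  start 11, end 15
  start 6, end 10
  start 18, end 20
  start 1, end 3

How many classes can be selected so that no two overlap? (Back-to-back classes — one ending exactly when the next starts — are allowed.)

7

By end time: (0,1), (1,3), (2,6), (3,8), (6,10), (9,11), (11,15), (18,20), (20,22).
Pick (0,1); next start ≥ 1 → (1,3); next start ≥ 3 → (3,8); next start ≥ 8 → (9,11); next start ≥ 11 → (11,15); next start ≥ 15 → (18,20); next start ≥ 20 → (20,22).
Selected 7 classes.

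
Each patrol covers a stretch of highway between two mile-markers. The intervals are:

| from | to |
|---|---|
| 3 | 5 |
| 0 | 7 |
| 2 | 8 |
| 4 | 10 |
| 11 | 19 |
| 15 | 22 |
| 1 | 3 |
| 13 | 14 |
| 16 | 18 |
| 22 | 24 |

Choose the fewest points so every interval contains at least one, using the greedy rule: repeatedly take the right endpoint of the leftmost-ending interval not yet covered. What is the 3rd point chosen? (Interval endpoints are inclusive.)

14

Sorted: [1,3] [3,5] [0,7] [2,8] [4,10] [13,14] [16,18] [11,19] [15,22] [22,24]
{[1,3],[3,5],[0,7],[2,8]} hit by 3; {[4,10]} hit by 10; {[13,14]} hit by 14; {[16,18],[11,19],[15,22]} hit by 18; {[22,24]} hit by 24.
Points: 3, 10, 14, 18, 24 (5 total).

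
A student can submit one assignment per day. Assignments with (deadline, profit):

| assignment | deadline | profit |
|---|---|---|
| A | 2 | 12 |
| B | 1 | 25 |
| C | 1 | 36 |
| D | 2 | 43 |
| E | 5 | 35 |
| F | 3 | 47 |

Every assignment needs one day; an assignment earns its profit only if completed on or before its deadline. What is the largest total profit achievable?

By profit: F(d3,47), D(d2,43), C(d1,36), E(d5,35), B(d1,25), A(d2,12)
F→slot 3; D→slot 2; C→slot 1; E→slot 5; B skipped; A skipped.
Profit = 36 + 43 + 47 + 35 = 161

161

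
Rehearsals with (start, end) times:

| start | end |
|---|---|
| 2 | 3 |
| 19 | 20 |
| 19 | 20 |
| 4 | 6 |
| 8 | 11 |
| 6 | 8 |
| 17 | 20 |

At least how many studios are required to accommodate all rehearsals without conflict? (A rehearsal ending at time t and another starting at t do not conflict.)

3

starts: [2, 4, 6, 8, 17, 19, 19]
ends:   [3, 6, 8, 11, 20, 20, 20]
s2→1 e3→0 s4→1 e6→0 s6→1 e8→0 s8→1 e11→0 s17→1 s19→2 s19→3  — peak 3.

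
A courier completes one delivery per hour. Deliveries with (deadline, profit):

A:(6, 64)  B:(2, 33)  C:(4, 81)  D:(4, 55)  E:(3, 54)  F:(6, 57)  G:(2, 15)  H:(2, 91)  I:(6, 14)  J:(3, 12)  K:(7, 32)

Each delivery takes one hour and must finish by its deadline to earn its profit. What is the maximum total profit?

Sort by profit descending; place each in the latest free slot ≤ its deadline.
By profit: H(d2,91), C(d4,81), A(d6,64), F(d6,57), D(d4,55), E(d3,54), B(d2,33), K(d7,32), G(d2,15), I(d6,14), J(d3,12)
H→slot 2; C→slot 4; A→slot 6; F→slot 5; D→slot 3; E→slot 1; B skipped; K→slot 7; G skipped; I skipped; J skipped.
Profit = 54 + 91 + 55 + 81 + 57 + 64 + 32 = 434

434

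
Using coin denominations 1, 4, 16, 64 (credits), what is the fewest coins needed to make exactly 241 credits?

Use the largest denomination that fits, subtract, and repeat.
241 − 3×64→49 − 3×16→1 − 1×1→0
Total coins = 3 + 3 + 1 = 7

7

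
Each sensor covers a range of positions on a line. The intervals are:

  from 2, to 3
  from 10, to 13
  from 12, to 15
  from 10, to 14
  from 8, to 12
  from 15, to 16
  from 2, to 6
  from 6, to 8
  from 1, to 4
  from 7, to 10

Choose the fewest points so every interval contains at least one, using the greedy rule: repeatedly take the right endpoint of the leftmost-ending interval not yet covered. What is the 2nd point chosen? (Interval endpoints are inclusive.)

Sorted: [2,3] [1,4] [2,6] [6,8] [7,10] [8,12] [10,13] [10,14] [12,15] [15,16]
{[2,3],[1,4],[2,6]} hit by 3; {[6,8],[7,10],[8,12]} hit by 8; {[10,13],[10,14],[12,15]} hit by 13; {[15,16]} hit by 16.
Points: 3, 8, 13, 16 (4 total).

8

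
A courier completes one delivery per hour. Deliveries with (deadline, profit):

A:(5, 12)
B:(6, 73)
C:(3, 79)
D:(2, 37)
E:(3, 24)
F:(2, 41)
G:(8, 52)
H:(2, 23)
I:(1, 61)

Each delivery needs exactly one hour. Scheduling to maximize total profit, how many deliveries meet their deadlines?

Take jobs in profit order; each goes to the latest open slot no later than its deadline.
By profit: C(d3,79), B(d6,73), I(d1,61), G(d8,52), F(d2,41), D(d2,37), E(d3,24), H(d2,23), A(d5,12)
C→slot 3; B→slot 6; I→slot 1; G→slot 8; F→slot 2; D skipped; E skipped; H skipped; A→slot 5.
6 of 9 scheduled.

6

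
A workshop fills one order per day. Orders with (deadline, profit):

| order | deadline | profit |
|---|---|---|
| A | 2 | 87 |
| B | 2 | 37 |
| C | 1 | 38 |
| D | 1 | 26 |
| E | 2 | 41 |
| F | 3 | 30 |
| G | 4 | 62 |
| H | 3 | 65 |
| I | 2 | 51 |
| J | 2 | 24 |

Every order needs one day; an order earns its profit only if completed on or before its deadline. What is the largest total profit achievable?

265

Sort by profit descending; place each in the latest free slot ≤ its deadline.
By profit: A(d2,87), H(d3,65), G(d4,62), I(d2,51), E(d2,41), C(d1,38), B(d2,37), F(d3,30), D(d1,26), J(d2,24)
A→slot 2; H→slot 3; G→slot 4; I→slot 1; E skipped; C skipped; B skipped; F skipped; D skipped; J skipped.
Profit = 51 + 87 + 65 + 62 = 265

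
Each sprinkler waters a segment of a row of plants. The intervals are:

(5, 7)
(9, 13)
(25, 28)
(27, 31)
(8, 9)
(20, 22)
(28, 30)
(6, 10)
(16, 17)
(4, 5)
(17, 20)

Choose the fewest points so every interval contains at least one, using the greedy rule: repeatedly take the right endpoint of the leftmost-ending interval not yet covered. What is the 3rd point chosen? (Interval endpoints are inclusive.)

17

Sorted: [4,5] [5,7] [8,9] [6,10] [9,13] [16,17] [17,20] [20,22] [25,28] [28,30] [27,31]
{[4,5],[5,7]} hit by 5; {[8,9],[6,10],[9,13]} hit by 9; {[16,17],[17,20]} hit by 17; {[20,22]} hit by 22; {[25,28],[28,30],[27,31]} hit by 28.
Points: 5, 9, 17, 22, 28 (5 total).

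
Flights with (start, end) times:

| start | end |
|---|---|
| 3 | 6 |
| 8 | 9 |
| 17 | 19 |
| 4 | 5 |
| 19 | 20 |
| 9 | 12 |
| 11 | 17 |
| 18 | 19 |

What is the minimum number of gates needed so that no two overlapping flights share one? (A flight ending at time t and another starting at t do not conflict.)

2

Count concurrent intervals with a sweep; the peak is the room count.
Events (time:±→running): 3:+→1 4:+→2 … peak 2.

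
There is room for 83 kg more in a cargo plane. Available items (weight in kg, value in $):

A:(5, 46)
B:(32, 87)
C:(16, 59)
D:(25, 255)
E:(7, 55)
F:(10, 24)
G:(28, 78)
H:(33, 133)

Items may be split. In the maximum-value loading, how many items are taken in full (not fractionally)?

4

Order: D (255/25=10.20) > A (46/5=9.20) > E (55/7=7.86) > H (133/33=4.03) > C (59/16=3.69) > G (78/28=2.79) > B (87/32=2.72) > F (24/10=2.40)
Fill: take D (25 @ 255) → take A (5 @ 46) → take E (7 @ 55) → take H (33 @ 133) → take 13/16 of C → 47.94; 83/83 used.
4 item(s) taken whole; one partial (take 13/16 of C).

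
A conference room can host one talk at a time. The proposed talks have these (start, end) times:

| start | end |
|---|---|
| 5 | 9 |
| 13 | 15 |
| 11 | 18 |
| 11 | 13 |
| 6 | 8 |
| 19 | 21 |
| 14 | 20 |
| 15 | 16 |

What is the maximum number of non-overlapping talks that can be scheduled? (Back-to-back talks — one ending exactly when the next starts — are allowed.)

Sorted by end: (6,8)  (5,9)  (11,13)  (13,15)  (15,16)  (11,18)  (14,20)  (19,21)
take (6,8); skip (5,9); take (11,13); take (13,15); take (15,16); skip (11,18); take (19,21).
Selected 5 talks.

5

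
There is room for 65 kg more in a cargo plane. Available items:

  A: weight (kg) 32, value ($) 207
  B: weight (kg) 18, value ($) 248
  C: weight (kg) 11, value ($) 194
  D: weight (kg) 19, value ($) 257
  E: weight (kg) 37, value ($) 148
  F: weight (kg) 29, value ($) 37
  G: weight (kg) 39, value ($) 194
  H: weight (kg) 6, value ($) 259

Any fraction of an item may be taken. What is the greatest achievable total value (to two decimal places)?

Sort by value per unit weight and fill in that order.
Ratios (sorted): H 43.17, C 17.64, B 13.78, D 13.53, A 6.47, G 4.97, E 4.00, F 1.28
take H (6 @ 259); take C (11 @ 194); take B (18 @ 248); take D (19 @ 257); take 11/32 of A → 71.16. Capacity used 65/65.
Total value = 1029.16

1029.16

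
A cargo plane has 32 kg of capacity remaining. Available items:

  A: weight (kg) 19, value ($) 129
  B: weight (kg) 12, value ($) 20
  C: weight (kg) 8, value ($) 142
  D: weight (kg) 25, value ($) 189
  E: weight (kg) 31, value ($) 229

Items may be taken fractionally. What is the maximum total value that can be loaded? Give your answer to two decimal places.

Ratios (sorted): C 17.75, D 7.56, E 7.39, A 6.79, B 1.67
take C (8 @ 142); take 24/25 of D → 181.44. Capacity used 32/32.
Total value = 323.44

323.44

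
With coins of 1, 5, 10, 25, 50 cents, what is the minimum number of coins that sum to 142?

7

Greedy: take as many of the largest coin as possible, then repeat with the remainder.
142 = 2×50 + 1×25 + 1×10 + 1×5 + 2×1
Total coins = 2 + 1 + 1 + 1 + 2 = 7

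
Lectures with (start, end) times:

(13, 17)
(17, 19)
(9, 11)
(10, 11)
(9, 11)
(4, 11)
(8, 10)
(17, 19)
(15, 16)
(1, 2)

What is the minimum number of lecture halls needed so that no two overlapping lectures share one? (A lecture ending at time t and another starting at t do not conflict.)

starts: [1, 4, 8, 9, 9, 10, 13, 15, 17, 17]
ends:   [2, 10, 11, 11, 11, 11, 16, 17, 19, 19]
s1→1 e2→0 s4→1 s8→2 s9→3 s9→4  — peak 4.

4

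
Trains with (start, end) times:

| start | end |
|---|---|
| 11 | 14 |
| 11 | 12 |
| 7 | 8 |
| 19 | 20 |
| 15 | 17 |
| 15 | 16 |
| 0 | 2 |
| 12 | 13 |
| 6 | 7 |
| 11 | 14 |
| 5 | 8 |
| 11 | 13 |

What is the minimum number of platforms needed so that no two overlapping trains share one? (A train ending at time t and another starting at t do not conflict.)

4

Events (time:±→running): 0:+→1 2:-→0 5:+→1 6:+→2 7:-→1 7:+→2 8:-→1 8:-→0 11:+→1 11:+→2 11:+→3 11:+→4 … peak 4.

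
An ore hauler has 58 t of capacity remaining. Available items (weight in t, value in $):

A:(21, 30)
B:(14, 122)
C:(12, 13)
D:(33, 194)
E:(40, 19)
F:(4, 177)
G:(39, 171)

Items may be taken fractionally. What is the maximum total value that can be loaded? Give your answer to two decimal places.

523.69

Ratios (sorted): F 44.25, B 8.71, D 5.88, G 4.38, A 1.43, C 1.08, E 0.47
take F (4 @ 177); take B (14 @ 122); take D (33 @ 194); take 7/39 of G → 30.69. Capacity used 58/58.
Total value = 523.69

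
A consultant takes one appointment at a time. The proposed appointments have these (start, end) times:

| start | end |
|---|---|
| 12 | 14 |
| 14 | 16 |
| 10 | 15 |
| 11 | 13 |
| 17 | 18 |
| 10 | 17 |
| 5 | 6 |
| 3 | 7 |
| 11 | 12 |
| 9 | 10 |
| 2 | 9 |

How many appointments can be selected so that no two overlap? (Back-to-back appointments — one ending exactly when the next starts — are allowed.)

6

Order by finish time; keep every interval that doesn't clash with the previous kept one.
Sorted by end: (5,6)  (3,7)  (2,9)  (9,10)  (11,12)  (11,13)  (12,14)  (10,15)  (14,16)  (10,17)  (17,18)
take (5,6); take (9,10); take (11,12); take (12,14); skip (10,15); take (14,16); take (17,18).
Selected 6 appointments.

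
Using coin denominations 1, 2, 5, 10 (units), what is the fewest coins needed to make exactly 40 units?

4

Use the largest denomination that fits, subtract, and repeat.
40 = 4×10
Total coins = 4 = 4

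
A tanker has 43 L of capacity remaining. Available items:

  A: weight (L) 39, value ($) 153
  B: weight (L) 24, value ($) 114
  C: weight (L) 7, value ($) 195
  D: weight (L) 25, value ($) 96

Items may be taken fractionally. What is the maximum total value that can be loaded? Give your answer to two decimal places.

356.08

Ratios (sorted): C 27.86, B 4.75, A 3.92, D 3.84
take C (7 @ 195); take B (24 @ 114); take 12/39 of A → 47.08. Capacity used 43/43.
Total value = 356.08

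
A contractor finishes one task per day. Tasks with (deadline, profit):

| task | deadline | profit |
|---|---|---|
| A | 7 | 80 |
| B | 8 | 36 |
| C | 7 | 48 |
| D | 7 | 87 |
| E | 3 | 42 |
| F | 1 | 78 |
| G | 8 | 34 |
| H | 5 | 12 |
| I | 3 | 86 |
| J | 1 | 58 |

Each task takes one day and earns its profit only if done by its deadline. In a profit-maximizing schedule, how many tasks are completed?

8

Profit order: D=87 I=86 A=80 F=78 J=58 C=48 E=42 B=36 G=34 H=12
Assign: D→slot 7, I→slot 3, A→slot 6, F→slot 1, J skipped, C→slot 5, E→slot 2, B→slot 8, G→slot 4, H skipped.
Slots: [1:F] [2:E] [3:I] [4:G] [5:C] [6:A] [7:D] [8:B]
8 of 10 scheduled.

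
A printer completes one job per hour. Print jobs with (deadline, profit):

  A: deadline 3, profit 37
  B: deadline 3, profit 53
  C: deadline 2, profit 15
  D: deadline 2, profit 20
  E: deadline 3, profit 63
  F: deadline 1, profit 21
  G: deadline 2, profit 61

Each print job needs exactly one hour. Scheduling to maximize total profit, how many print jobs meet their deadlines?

By profit: E(d3,63), G(d2,61), B(d3,53), A(d3,37), F(d1,21), D(d2,20), C(d2,15)
E→slot 3; G→slot 2; B→slot 1; A skipped; F skipped; D skipped; C skipped.
3 of 7 scheduled.

3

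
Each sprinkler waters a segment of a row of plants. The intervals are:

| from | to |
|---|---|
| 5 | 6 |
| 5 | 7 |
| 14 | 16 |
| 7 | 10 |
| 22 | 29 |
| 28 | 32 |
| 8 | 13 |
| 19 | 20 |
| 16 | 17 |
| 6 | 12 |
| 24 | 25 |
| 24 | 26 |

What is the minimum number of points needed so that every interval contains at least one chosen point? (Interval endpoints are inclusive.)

6

Sort by right endpoint; whenever an interval is uncovered, place a point at its right end.
Sorted: [5,6] [5,7] [7,10] [6,12] [8,13] [14,16] [16,17] [19,20] [24,25] [24,26] [22,29] [28,32]
{[5,6],[5,7]} hit by 6; {[7,10],[6,12],[8,13]} hit by 10; {[14,16],[16,17]} hit by 16; {[19,20]} hit by 20; {[24,25],[24,26],[22,29]} hit by 25; {[28,32]} hit by 32.
Points: 6, 10, 16, 20, 25, 32 (6 total).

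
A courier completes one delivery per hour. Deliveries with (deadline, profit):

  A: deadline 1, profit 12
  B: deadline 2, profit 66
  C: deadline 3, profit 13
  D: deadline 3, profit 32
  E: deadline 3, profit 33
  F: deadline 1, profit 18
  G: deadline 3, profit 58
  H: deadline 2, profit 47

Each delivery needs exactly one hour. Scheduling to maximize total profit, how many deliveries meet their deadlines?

Profit order: B=66 G=58 H=47 E=33 D=32 F=18 C=13 A=12
Assign: B→slot 2, G→slot 3, H→slot 1, E skipped, D skipped, F skipped, C skipped, A skipped.
Slots: [1:H] [2:B] [3:G]
3 of 8 scheduled.

3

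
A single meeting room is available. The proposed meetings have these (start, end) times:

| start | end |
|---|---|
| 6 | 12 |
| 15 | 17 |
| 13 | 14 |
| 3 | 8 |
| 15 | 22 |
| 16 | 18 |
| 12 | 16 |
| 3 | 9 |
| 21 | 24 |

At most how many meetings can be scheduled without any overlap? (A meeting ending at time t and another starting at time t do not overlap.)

4

Sort by end time and greedily take each interval whose start is ≥ the last chosen end.
Sorted by end: (3,8)  (3,9)  (6,12)  (13,14)  (12,16)  (15,17)  (16,18)  (15,22)  (21,24)
take (3,8); skip (3,9); take (13,14); take (15,17); skip (15,22); take (21,24).
Selected 4 meetings.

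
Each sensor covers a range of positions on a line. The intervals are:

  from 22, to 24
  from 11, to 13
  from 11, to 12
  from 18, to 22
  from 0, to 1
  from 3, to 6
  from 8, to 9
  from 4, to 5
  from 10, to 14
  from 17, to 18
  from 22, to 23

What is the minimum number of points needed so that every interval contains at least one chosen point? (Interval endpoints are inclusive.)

Process intervals by earliest right end; each time one isn't hit yet, stab at its right endpoint.
By right end: [0,1]  [4,5]  [3,6]  [8,9]  [11,12]  [11,13]  [10,14]  [17,18]  [18,22]  [22,23]  [22,24]
[0,1] uncovered → point at 1; [4,5] uncovered → point at 5; [8,9] uncovered → point at 9; [11,12] uncovered → point at 12; [17,18] uncovered → point at 18; [22,23] uncovered → point at 23.
Points: 1, 5, 9, 12, 18, 23 (6 total).

6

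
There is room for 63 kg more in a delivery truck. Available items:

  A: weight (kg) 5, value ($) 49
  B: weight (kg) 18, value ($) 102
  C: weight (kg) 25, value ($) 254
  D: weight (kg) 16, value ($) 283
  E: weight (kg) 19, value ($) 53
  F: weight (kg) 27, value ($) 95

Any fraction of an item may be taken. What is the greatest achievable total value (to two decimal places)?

682.33

Greedy by value/weight ratio, highest first.
Order: D (283/16=17.69) > C (254/25=10.16) > A (49/5=9.80) > B (102/18=5.67) > F (95/27=3.52) > E (53/19=2.79)
Fill: take D (16 @ 283) → take C (25 @ 254) → take A (5 @ 49) → take 17/18 of B → 96.33; 63/63 used.
Total value = 682.33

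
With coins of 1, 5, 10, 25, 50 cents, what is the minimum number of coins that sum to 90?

Use the largest denomination that fits, subtract, and repeat.
90 − 1×50→40 − 1×25→15 − 1×10→5 − 1×5→0
Total coins = 1 + 1 + 1 + 1 = 4

4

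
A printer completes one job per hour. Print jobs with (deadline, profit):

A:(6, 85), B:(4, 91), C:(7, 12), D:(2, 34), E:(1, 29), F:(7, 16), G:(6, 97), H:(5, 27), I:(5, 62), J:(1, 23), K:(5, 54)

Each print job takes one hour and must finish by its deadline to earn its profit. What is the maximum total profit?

439

Take jobs in profit order; each goes to the latest open slot no later than its deadline.
By profit: G(d6,97), B(d4,91), A(d6,85), I(d5,62), K(d5,54), D(d2,34), E(d1,29), H(d5,27), J(d1,23), F(d7,16), C(d7,12)
G→slot 6; B→slot 4; A→slot 5; I→slot 3; K→slot 2; D→slot 1; E skipped; H skipped; J skipped; F→slot 7; C skipped.
Profit = 34 + 54 + 62 + 91 + 85 + 97 + 16 = 439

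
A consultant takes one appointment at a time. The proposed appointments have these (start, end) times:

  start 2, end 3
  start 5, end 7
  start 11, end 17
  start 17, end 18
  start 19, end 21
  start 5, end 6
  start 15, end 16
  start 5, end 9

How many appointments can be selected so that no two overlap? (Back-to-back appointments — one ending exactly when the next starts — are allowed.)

5

By end time: (2,3), (5,6), (5,7), (5,9), (15,16), (11,17), (17,18), (19,21).
Pick (2,3); next start ≥ 3 → (5,6); next start ≥ 6 → (15,16); next start ≥ 16 → (17,18); next start ≥ 18 → (19,21).
Selected 5 appointments.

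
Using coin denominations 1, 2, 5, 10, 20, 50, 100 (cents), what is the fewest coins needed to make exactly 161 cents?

Use the largest denomination that fits, subtract, and repeat.
161 = 1×100 + 1×50 + 1×10 + 1×1
Total coins = 1 + 1 + 1 + 1 = 4

4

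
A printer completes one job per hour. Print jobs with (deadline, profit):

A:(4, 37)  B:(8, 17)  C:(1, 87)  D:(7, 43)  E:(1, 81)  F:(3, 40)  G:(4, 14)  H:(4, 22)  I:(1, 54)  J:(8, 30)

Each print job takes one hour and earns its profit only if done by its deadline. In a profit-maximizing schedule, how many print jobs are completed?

7

By profit: C(d1,87), E(d1,81), I(d1,54), D(d7,43), F(d3,40), A(d4,37), J(d8,30), H(d4,22), B(d8,17), G(d4,14)
C→slot 1; E skipped; I skipped; D→slot 7; F→slot 3; A→slot 4; J→slot 8; H→slot 2; B→slot 6; G skipped.
7 of 10 scheduled.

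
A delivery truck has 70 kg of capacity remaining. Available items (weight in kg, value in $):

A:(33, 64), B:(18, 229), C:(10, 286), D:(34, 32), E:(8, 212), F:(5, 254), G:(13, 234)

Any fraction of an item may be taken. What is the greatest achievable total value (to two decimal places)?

Sort by value per unit weight and fill in that order.
Order: F (254/5=50.80) > C (286/10=28.60) > E (212/8=26.50) > G (234/13=18.00) > B (229/18=12.72) > A (64/33=1.94) > D (32/34=0.94)
Fill: take F (5 @ 254) → take C (10 @ 286) → take E (8 @ 212) → take G (13 @ 234) → take B (18 @ 229) → take 16/33 of A → 31.03; 70/70 used.
Total value = 1246.03

1246.03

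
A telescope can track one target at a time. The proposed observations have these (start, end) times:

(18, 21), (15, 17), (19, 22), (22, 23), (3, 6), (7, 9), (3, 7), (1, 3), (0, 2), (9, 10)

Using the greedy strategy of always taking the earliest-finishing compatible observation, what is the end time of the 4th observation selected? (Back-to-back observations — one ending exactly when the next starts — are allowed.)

10

Order by finish time; keep every interval that doesn't clash with the previous kept one.
Sorted by end: (0,2)  (1,3)  (3,6)  (3,7)  (7,9)  (9,10)  (15,17)  (18,21)  (19,22)  (22,23)
take (0,2); take (3,6); take (7,9); take (9,10); take (15,17); take (18,21); skip (19,22); take (22,23).
Selected: (0,2) (3,6) (7,9) (9,10) (15,17) (18,21) (22,23)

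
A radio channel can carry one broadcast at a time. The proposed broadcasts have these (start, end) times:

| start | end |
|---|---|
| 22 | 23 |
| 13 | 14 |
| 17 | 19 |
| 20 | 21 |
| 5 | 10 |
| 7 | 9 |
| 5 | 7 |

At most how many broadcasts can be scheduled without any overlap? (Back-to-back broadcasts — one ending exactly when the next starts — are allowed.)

6

By end time: (5,7), (7,9), (5,10), (13,14), (17,19), (20,21), (22,23).
Pick (5,7); next start ≥ 7 → (7,9); next start ≥ 9 → (13,14); next start ≥ 14 → (17,19); next start ≥ 19 → (20,21); next start ≥ 21 → (22,23).
Selected 6 broadcasts.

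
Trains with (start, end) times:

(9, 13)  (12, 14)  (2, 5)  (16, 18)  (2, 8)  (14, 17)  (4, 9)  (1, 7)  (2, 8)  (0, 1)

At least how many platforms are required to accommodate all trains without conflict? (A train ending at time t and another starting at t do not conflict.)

5

Count concurrent intervals with a sweep; the peak is the room count.
starts: [0, 1, 2, 2, 2, 4, 9, 12, 14, 16]
ends:   [1, 5, 7, 8, 8, 9, 13, 14, 17, 18]
s0→1 e1→0 s1→1 s2→2 s2→3 s2→4 s4→5  — peak 5.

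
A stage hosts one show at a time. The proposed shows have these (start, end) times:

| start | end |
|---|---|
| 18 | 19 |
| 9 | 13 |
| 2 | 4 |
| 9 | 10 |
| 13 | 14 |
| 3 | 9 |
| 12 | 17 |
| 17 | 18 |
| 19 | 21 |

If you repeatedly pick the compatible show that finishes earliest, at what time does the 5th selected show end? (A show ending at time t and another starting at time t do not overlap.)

19

By end time: (2,4), (3,9), (9,10), (9,13), (13,14), (12,17), (17,18), (18,19), (19,21).
Pick (2,4); next start ≥ 4 → (9,10); next start ≥ 10 → (13,14); next start ≥ 14 → (17,18); next start ≥ 18 → (18,19); next start ≥ 19 → (19,21).
Selected: (2,4) (9,10) (13,14) (17,18) (18,19) (19,21)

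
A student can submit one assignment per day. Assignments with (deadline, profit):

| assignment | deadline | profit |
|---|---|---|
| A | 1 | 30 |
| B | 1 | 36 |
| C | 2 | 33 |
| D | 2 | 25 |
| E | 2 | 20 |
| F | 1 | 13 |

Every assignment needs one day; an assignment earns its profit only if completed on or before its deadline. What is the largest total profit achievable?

69

Take jobs in profit order; each goes to the latest open slot no later than its deadline.
Profit order: B=36 C=33 A=30 D=25 E=20 F=13
Assign: B→slot 1, C→slot 2, A skipped, D skipped, E skipped, F skipped.
Slots: [1:B] [2:C]
Profit = 36 + 33 = 69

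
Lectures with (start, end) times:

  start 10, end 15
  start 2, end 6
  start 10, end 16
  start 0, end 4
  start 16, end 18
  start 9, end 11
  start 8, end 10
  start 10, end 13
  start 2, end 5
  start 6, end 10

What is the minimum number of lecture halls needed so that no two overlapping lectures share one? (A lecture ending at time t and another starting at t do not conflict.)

starts: [0, 2, 2, 6, 8, 9, 10, 10, 10, 16]
ends:   [4, 5, 6, 10, 10, 11, 13, 15, 16, 18]
s0→1 s2→2 s2→3 e4→2 e5→1 e6→0 s6→1 s8→2 s9→3 e10→2 e10→1 s10→2 s10→3 s10→4  — peak 4.

4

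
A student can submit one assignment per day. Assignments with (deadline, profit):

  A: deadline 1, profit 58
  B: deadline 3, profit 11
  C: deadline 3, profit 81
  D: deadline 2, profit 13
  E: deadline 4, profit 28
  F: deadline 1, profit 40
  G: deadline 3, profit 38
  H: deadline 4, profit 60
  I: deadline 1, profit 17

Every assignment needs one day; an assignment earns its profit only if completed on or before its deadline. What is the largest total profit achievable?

237

Sort by profit descending; place each in the latest free slot ≤ its deadline.
By profit: C(d3,81), H(d4,60), A(d1,58), F(d1,40), G(d3,38), E(d4,28), I(d1,17), D(d2,13), B(d3,11)
C→slot 3; H→slot 4; A→slot 1; F skipped; G→slot 2; E skipped; I skipped; D skipped; B skipped.
Profit = 58 + 38 + 81 + 60 = 237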